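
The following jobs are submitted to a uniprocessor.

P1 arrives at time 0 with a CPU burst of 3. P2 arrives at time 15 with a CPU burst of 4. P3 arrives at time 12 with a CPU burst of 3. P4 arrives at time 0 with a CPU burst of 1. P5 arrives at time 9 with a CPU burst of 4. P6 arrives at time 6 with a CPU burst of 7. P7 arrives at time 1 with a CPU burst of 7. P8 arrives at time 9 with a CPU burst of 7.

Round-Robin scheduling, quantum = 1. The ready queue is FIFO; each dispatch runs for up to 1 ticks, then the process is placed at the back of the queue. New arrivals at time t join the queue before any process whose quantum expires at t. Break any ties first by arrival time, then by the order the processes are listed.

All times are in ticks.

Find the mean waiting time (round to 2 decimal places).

12.75

Timeline: | P1 0-1 | P4 1-2 | P7 2-3 | P1 3-4 | P7 4-5 | P1 5-6 | P7 6-7 | P6 7-8 | P7 8-9 | P6 9-10 | P5 10-11 | P8 11-12 | P7 12-13 | P6 13-14 | P5 14-15 | P3 15-16 | P8 16-17 | P7 17-18 | P6 18-19 | P2 19-20 | P5 20-21 | P3 21-22 | P8 22-23 | P7 23-24 | P6 24-25 | P2 25-26 | P5 26-27 | P3 27-28 | P8 28-29 | P6 29-30 | P2 30-31 | P8 31-32 | P6 32-33 | P2 33-34 | P8 34-36 |
Completion: P1=6  P2=34  P3=28  P4=2  P5=27  P6=33  P7=24  P8=36
Waiting times: P1=3, P2=15, P3=13, P4=1, P5=14, P6=20, P7=16, P8=20
Average waiting = (3+15+13+1+14+20+16+20) / 8 = 102/8 = 12.75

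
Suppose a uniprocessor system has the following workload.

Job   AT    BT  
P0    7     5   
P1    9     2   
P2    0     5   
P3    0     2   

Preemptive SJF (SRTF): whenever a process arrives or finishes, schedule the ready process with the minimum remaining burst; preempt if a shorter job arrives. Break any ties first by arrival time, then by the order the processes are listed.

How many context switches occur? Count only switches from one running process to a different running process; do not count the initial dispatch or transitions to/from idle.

4

Gantt: | P3 0-2 | P2 2-7 | P0 7-9 | P1 9-11 | P0 11-14 |
Completion: P0=14  P1=11  P2=7  P3=2
Turnaround (C−A): P0=7  P1=2  P2=7  P3=2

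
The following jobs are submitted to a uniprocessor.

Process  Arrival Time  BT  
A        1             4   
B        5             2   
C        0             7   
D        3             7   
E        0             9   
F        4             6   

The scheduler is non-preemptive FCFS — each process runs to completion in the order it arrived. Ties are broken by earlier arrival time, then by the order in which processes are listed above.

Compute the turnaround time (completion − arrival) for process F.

29

Timeline: | C 0-7 | E 7-16 | A 16-20 | D 20-27 | F 27-33 | B 33-35 |
Completion: A=20  B=35  C=7  D=27  E=16  F=33
Turnaround(F) = completion − arrival = 33 − 4 = 29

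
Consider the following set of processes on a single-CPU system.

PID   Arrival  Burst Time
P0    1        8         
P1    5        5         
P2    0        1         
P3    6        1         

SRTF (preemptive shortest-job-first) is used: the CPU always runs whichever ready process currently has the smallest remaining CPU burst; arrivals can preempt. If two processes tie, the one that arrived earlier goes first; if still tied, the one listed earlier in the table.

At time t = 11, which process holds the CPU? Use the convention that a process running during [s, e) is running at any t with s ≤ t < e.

P1

Timeline: | P2 0-1 | P0 1-6 | P3 6-7 | P0 7-10 | P1 10-15 |
Completion: P0=10  P1=15  P2=1  P3=7
Turnaround (C−A): P0=9  P1=10  P2=1  P3=1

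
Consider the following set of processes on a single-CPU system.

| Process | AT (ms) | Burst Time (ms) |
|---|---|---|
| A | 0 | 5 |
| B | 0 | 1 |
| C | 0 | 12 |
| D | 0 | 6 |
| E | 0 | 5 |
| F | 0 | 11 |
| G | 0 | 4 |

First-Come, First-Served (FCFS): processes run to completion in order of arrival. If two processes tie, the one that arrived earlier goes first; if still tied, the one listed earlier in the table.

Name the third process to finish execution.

Schedule: | A 0-5 | B 5-6 | C 6-18 | D 18-24 | E 24-29 | F 29-40 | G 40-44 |
Completion: A=5  B=6  C=18  D=24  E=29  F=40  G=44
Turnaround (C−A): A=5  B=6  C=18  D=24  E=29  F=40  G=44
Finish order: A → B → C → D → E → F → G

C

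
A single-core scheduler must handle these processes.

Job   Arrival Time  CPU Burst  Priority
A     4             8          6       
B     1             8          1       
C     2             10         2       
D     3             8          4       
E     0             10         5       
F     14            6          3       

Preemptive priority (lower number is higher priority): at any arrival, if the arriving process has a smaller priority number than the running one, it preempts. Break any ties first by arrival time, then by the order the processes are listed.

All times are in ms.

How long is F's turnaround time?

Gantt: | E 0-1 | B 1-9 | C 9-19 | F 19-25 | D 25-33 | E 33-42 | A 42-50 |
Completion: A=50  B=9  C=19  D=33  E=42  F=25
Turnaround(F) = completion − arrival = 25 − 14 = 11

11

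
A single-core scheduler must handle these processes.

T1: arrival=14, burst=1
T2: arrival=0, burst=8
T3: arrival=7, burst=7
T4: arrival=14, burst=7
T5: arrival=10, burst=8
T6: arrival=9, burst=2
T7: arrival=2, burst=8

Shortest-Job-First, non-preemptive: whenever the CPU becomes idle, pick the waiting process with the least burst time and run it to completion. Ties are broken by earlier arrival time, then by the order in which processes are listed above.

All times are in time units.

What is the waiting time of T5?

Gantt: | T2 0-8 | T3 8-15 | T1 15-16 | T6 16-18 | T4 18-25 | T7 25-33 | T5 33-41 |
Completion: T1=16  T2=8  T3=15  T4=25  T5=41  T6=18  T7=33
Turnaround (C−A): T1=2  T2=8  T3=8  T4=11  T5=31  T6=9  T7=31
Waiting(T5) = turnaround − burst = 31 − 8 = 23

23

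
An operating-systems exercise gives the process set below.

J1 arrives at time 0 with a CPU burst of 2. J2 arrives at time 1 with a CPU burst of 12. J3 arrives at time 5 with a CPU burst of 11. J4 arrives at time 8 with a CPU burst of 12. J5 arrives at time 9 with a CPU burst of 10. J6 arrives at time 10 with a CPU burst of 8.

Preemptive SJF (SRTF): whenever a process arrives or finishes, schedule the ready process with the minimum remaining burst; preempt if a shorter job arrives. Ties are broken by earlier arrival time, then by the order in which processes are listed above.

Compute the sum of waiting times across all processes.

80

Gantt: | J1 0-2 | J2 2-14 | J6 14-22 | J5 22-32 | J3 32-43 | J4 43-55 |
Completion: J1=2  J2=14  J3=43  J4=55  J5=32  J6=22
Turnaround (C−A): J1=2  J2=13  J3=38  J4=47  J5=23  J6=12
Waiting = turnaround − burst: J1=0, J2=1, J3=27, J4=35, J5=13, J6=4
Total waiting = 0 + 1 + 27 + 35 + 13 + 4 = 80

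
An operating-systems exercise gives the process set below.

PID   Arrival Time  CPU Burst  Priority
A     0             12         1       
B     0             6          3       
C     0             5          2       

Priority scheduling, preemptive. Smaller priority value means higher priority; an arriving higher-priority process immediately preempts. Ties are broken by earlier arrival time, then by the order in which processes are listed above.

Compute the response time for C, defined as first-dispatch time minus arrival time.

12

Gantt: | A 0-12 | C 12-17 | B 17-23 |
Completion: A=12  B=23  C=17
Turnaround (C−A): A=12  B=23  C=17
Response(C) = first start − arrival = 12 − 0 = 12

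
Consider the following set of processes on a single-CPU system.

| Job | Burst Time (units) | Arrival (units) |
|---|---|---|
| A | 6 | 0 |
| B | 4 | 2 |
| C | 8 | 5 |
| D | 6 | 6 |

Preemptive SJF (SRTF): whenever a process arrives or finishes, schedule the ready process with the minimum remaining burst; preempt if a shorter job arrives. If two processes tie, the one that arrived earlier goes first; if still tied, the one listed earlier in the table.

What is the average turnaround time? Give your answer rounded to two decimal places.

Gantt: | A 0-6 | B 6-10 | D 10-16 | C 16-24 |
Completion: A=6  B=10  C=24  D=16
Turnaround times: A=6, B=8, C=19, D=10
Average turnaround = (6+8+19+10) / 4 = 43/4 = 10.75

10.75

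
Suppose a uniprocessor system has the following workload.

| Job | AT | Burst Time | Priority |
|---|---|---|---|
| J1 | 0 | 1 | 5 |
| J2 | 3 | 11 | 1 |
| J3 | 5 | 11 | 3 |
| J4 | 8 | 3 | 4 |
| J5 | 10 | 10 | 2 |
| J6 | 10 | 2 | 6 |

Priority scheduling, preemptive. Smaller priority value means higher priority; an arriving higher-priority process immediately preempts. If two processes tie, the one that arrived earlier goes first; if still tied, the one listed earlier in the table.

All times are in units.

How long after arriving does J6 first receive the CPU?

Schedule: | J1 0-1 | idle 1-3 | J2 3-14 | J5 14-24 | J3 24-35 | J4 35-38 | J6 38-40 |
Completion: J1=1  J2=14  J3=35  J4=38  J5=24  J6=40
Turnaround (C−A): J1=1  J2=11  J3=30  J4=30  J5=14  J6=30
Response(J6) = first start − arrival = 38 − 10 = 28

28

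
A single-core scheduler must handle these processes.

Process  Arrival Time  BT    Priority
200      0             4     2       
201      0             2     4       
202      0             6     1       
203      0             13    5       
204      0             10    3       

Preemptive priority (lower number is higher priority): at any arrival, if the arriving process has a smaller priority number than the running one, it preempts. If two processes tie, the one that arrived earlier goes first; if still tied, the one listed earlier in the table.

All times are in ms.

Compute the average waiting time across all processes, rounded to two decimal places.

Timeline: | 202 0-6 | 200 6-10 | 204 10-20 | 201 20-22 | 203 22-35 |
Completion: 200=10  201=22  202=6  203=35  204=20
Turnaround (C−A): 200=10  201=22  202=6  203=35  204=20
Waiting times: 200=6, 201=20, 202=0, 203=22, 204=10
Average waiting = (6+20+0+22+10) / 5 = 58/5 = 11.60

11.60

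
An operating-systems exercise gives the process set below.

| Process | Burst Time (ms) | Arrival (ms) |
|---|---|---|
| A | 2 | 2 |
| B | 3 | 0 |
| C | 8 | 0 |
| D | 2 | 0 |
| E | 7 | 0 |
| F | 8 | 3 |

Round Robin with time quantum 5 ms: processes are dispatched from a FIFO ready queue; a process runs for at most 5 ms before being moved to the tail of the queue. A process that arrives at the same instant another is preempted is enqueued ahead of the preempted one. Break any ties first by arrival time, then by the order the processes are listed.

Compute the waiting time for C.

Gantt: | B 0-3 | C 3-8 | D 8-10 | E 10-15 | A 15-17 | F 17-22 | C 22-25 | E 25-27 | F 27-30 |
Completion: A=17  B=3  C=25  D=10  E=27  F=30
Waiting(C) = turnaround − burst = 25 − 8 = 17

17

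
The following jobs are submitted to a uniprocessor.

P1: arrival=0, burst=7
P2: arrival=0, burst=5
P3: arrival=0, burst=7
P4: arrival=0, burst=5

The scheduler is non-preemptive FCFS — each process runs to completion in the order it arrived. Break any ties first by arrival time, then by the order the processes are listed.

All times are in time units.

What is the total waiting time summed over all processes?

Schedule: | P1 0-7 | P2 7-12 | P3 12-19 | P4 19-24 |
Completion: P1=7  P2=12  P3=19  P4=24
Turnaround (C−A): P1=7  P2=12  P3=19  P4=24
Waiting = turnaround − burst: P1=0, P2=7, P3=12, P4=19
Total waiting = 0 + 7 + 12 + 19 = 38

38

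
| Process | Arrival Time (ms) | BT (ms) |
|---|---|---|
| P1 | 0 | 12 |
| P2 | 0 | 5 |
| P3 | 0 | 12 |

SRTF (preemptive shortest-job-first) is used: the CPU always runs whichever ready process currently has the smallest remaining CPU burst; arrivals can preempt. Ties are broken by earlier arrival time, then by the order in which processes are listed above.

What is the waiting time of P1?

Gantt: | P2 0-5 | P1 5-17 | P3 17-29 |
Completion: P1=17  P2=5  P3=29
Turnaround (C−A): P1=17  P2=5  P3=29
Waiting(P1) = turnaround − burst = 17 − 12 = 5

5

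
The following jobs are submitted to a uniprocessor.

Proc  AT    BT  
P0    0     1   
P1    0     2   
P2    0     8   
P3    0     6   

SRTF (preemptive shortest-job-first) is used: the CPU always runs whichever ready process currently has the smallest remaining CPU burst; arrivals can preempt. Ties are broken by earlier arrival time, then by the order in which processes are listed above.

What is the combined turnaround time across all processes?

Timeline: | P0 0-1 | P1 1-3 | P3 3-9 | P2 9-17 |
Completion: P0=1  P1=3  P2=17  P3=9
Turnaround (C−A): P0=1  P1=3  P2=17  P3=9
Turnaround = completion − arrival: P0=1, P1=3, P2=17, P3=9
Total turnaround = 1 + 3 + 17 + 9 = 30

30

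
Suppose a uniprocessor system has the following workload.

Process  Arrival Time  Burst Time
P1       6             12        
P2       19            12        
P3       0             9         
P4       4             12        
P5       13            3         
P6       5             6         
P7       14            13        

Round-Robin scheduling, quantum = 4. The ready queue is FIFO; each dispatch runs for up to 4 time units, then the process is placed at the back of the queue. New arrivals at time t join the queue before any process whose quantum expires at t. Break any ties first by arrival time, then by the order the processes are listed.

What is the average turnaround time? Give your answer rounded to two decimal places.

Gantt: | P3 0-4 | P4 4-8 | P3 8-12 | P6 12-16 | P1 16-20 | P4 20-24 | P3 24-25 | P5 25-28 | P7 28-32 | P6 32-34 | P2 34-38 | P1 38-42 | P4 42-46 | P7 46-50 | P2 50-54 | P1 54-58 | P7 58-62 | P2 62-66 | P7 66-67 |
Completion: P1=58  P2=66  P3=25  P4=46  P5=28  P6=34  P7=67
Turnaround times: P1=52, P2=47, P3=25, P4=42, P5=15, P6=29, P7=53
Average turnaround = (52+47+25+42+15+29+53) / 7 = 263/7 = 37.57

37.57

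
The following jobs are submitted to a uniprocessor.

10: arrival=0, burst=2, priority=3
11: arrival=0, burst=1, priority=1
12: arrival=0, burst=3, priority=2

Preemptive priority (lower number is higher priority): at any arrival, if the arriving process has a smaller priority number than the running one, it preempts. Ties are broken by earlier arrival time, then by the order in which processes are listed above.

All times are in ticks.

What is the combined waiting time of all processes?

Schedule: | 11 0-1 | 12 1-4 | 10 4-6 |
Completion: 10=6  11=1  12=4
Waiting = turnaround − burst: 10=4, 11=0, 12=1
Total waiting = 4 + 0 + 1 = 5

5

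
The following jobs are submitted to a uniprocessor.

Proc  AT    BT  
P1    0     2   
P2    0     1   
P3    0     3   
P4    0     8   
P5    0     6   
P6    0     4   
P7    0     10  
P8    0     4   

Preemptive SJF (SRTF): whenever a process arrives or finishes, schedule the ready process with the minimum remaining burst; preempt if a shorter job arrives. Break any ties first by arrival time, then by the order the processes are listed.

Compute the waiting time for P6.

Schedule: | P2 0-1 | P1 1-3 | P3 3-6 | P6 6-10 | P8 10-14 | P5 14-20 | P4 20-28 | P7 28-38 |
Completion: P1=3  P2=1  P3=6  P4=28  P5=20  P6=10  P7=38  P8=14
Waiting(P6) = turnaround − burst = 10 − 4 = 6

6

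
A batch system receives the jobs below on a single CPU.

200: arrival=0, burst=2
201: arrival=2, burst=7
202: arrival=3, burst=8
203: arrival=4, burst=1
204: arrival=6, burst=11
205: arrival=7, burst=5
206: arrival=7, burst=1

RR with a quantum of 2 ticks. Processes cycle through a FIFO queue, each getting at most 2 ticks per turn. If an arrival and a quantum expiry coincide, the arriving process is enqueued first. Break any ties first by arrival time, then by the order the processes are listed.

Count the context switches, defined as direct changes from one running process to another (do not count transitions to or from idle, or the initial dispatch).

Schedule: | 200 0-2 | 201 2-4 | 202 4-6 | 203 6-7 | 201 7-9 | 204 9-11 | 202 11-13 | 205 13-15 | 206 15-16 | 201 16-18 | 204 18-20 | 202 20-22 | 205 22-24 | 201 24-25 | 204 25-27 | 202 27-29 | 205 29-30 | 204 30-35 |
Completion: 200=2  201=25  202=29  203=7  204=35  205=30  206=16

17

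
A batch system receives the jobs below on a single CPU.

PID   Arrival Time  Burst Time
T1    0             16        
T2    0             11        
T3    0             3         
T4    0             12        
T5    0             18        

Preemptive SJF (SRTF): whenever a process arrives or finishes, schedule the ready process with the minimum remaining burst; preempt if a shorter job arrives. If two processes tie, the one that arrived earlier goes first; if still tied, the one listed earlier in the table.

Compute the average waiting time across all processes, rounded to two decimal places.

Gantt: | T3 0-3 | T2 3-14 | T4 14-26 | T1 26-42 | T5 42-60 |
Completion: T1=42  T2=14  T3=3  T4=26  T5=60
Turnaround (C−A): T1=42  T2=14  T3=3  T4=26  T5=60
Waiting times: T1=26, T2=3, T3=0, T4=14, T5=42
Average waiting = (26+3+0+14+42) / 5 = 85/5 = 17.00

17.00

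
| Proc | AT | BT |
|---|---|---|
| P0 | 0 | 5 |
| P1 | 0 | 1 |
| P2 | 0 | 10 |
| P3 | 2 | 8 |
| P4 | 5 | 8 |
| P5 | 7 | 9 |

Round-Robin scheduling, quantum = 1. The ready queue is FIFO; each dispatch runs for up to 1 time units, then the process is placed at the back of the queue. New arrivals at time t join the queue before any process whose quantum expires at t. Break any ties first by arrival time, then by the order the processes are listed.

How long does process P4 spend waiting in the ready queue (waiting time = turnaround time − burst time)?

25

Gantt: | P0 0-1 | P1 1-2 | P2 2-3 | P0 3-4 | P3 4-5 | P2 5-6 | P0 6-7 | P4 7-8 | P3 8-9 | P2 9-10 | P5 10-11 | P0 11-12 | P4 12-13 | P3 13-14 | P2 14-15 | P5 15-16 | P0 16-17 | P4 17-18 | P3 18-19 | P2 19-20 | P5 20-21 | P4 21-22 | P3 22-23 | P2 23-24 | P5 24-25 | P4 25-26 | P3 26-27 | P2 27-28 | P5 28-29 | P4 29-30 | P3 30-31 | P2 31-32 | P5 32-33 | P4 33-34 | P3 34-35 | P2 35-36 | P5 36-37 | P4 37-38 | P2 38-39 | P5 39-41 |
Completion: P0=17  P1=2  P2=39  P3=35  P4=38  P5=41
Turnaround (C−A): P0=17  P1=2  P2=39  P3=33  P4=33  P5=34
Waiting(P4) = turnaround − burst = 33 − 8 = 25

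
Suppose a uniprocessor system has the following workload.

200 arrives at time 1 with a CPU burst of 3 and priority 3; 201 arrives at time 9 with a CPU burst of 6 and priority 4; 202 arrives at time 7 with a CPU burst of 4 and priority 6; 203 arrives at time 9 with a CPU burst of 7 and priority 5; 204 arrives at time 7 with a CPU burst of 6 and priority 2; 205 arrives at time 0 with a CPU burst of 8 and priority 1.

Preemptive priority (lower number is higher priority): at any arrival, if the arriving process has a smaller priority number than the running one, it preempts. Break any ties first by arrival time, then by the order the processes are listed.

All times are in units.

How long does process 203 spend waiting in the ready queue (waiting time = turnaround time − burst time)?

14

Timeline: | 205 0-8 | 204 8-14 | 200 14-17 | 201 17-23 | 203 23-30 | 202 30-34 |
Completion: 200=17  201=23  202=34  203=30  204=14  205=8
Turnaround (C−A): 200=16  201=14  202=27  203=21  204=7  205=8
Waiting(203) = turnaround − burst = 21 − 7 = 14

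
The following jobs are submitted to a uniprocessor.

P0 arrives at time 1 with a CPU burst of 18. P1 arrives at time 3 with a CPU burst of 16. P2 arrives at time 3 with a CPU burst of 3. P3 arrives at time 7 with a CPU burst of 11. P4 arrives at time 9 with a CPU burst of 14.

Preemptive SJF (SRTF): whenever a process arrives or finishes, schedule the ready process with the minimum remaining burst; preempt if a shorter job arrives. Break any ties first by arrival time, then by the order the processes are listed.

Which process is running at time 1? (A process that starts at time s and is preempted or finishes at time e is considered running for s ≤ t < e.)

Schedule: | idle 0-1 | P0 1-3 | P2 3-6 | P0 6-7 | P3 7-18 | P4 18-32 | P0 32-47 | P1 47-63 |
Completion: P0=47  P1=63  P2=6  P3=18  P4=32

P0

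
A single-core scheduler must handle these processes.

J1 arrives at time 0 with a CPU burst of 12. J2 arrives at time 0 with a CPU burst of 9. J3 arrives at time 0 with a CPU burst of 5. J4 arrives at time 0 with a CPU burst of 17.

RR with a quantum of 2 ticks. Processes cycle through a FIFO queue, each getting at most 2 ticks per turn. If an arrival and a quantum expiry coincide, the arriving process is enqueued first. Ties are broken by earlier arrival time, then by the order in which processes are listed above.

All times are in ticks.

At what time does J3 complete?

Gantt: | J1 0-2 | J2 2-4 | J3 4-6 | J4 6-8 | J1 8-10 | J2 10-12 | J3 12-14 | J4 14-16 | J1 16-18 | J2 18-20 | J3 20-21 | J4 21-23 | J1 23-25 | J2 25-27 | J4 27-29 | J1 29-31 | J2 31-32 | J4 32-34 | J1 34-36 | J4 36-43 |
Completion: J1=36  J2=32  J3=21  J4=43

21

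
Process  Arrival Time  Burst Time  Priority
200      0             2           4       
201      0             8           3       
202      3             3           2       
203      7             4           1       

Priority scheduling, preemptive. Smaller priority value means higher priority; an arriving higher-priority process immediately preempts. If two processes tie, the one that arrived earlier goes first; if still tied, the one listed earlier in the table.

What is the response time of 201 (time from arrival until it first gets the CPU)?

Schedule: | 201 0-3 | 202 3-6 | 201 6-7 | 203 7-11 | 201 11-15 | 200 15-17 |
Completion: 200=17  201=15  202=6  203=11
Turnaround (C−A): 200=17  201=15  202=3  203=4
Response(201) = first start − arrival = 0 − 0 = 0

0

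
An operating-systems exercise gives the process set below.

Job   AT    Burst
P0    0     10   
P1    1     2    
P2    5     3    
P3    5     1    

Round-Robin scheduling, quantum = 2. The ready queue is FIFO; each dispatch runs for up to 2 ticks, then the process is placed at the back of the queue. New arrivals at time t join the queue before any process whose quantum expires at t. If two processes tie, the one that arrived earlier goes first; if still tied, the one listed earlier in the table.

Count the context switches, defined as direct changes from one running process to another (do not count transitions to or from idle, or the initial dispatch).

Gantt: | P0 0-2 | P1 2-4 | P0 4-6 | P2 6-8 | P3 8-9 | P0 9-11 | P2 11-12 | P0 12-16 |
Completion: P0=16  P1=4  P2=12  P3=9
Turnaround (C−A): P0=16  P1=3  P2=7  P3=4

7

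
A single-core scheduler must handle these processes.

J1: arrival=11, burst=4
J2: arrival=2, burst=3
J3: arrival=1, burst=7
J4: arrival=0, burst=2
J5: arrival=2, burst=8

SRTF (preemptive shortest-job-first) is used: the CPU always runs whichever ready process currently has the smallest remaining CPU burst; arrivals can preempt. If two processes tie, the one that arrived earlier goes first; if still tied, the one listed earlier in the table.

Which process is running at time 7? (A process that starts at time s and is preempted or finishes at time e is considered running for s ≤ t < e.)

Schedule: | J4 0-2 | J2 2-5 | J3 5-12 | J1 12-16 | J5 16-24 |
Completion: J1=16  J2=5  J3=12  J4=2  J5=24
Turnaround (C−A): J1=5  J2=3  J3=11  J4=2  J5=22

J3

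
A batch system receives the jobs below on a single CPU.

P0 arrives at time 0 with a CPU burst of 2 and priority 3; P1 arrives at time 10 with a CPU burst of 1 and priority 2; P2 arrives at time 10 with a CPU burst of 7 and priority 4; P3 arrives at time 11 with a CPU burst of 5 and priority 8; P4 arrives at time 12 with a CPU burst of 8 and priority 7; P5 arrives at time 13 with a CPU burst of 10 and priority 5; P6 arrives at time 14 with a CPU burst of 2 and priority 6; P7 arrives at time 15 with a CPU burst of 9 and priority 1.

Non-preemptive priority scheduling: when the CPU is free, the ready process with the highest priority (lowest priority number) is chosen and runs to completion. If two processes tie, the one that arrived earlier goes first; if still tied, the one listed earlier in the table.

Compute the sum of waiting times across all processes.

Schedule: | P0 0-2 | idle 2-10 | P1 10-11 | P2 11-18 | P7 18-27 | P5 27-37 | P6 37-39 | P4 39-47 | P3 47-52 |
Completion: P0=2  P1=11  P2=18  P3=52  P4=47  P5=37  P6=39  P7=27
Waiting = turnaround − burst: P0=0, P1=0, P2=1, P3=36, P4=27, P5=14, P6=23, P7=3
Total waiting = 0 + 0 + 1 + 36 + 27 + 14 + 23 + 3 = 104

104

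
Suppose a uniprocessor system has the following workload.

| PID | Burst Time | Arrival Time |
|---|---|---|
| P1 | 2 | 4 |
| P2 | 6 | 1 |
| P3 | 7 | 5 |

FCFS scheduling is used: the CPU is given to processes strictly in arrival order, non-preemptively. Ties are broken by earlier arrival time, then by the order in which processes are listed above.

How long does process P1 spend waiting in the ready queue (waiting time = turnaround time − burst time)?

3

Timeline: | idle 0-1 | P2 1-7 | P1 7-9 | P3 9-16 |
Completion: P1=9  P2=7  P3=16
Turnaround (C−A): P1=5  P2=6  P3=11
Waiting(P1) = turnaround − burst = 5 − 2 = 3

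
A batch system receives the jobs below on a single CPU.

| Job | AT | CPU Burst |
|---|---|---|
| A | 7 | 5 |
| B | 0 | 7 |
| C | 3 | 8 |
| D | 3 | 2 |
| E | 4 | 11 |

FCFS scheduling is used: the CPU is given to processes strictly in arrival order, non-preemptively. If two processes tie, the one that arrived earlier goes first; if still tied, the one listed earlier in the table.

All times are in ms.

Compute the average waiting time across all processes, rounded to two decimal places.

Schedule: | B 0-7 | C 7-15 | D 15-17 | E 17-28 | A 28-33 |
Completion: A=33  B=7  C=15  D=17  E=28
Waiting times: A=21, B=0, C=4, D=12, E=13
Average waiting = (21+0+4+12+13) / 5 = 50/5 = 10.00

10.00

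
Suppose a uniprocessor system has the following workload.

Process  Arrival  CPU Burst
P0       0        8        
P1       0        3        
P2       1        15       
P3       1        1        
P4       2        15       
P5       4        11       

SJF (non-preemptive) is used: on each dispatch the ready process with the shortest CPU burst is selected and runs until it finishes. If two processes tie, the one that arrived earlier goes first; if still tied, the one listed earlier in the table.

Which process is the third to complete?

P0

Schedule: | P1 0-3 | P3 3-4 | P0 4-12 | P5 12-23 | P2 23-38 | P4 38-53 |
Completion: P0=12  P1=3  P2=38  P3=4  P4=53  P5=23
Turnaround (C−A): P0=12  P1=3  P2=37  P3=3  P4=51  P5=19
Finish order: P1 → P3 → P0 → P5 → P2 → P4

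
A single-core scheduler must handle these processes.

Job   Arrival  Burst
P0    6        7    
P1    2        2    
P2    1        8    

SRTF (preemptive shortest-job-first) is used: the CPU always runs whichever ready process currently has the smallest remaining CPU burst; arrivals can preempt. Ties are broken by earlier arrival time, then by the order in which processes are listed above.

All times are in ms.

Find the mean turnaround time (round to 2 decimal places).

8.00

Gantt: | idle 0-1 | P2 1-2 | P1 2-4 | P2 4-11 | P0 11-18 |
Completion: P0=18  P1=4  P2=11
Turnaround (C−A): P0=12  P1=2  P2=10
Turnaround times: P0=12, P1=2, P2=10
Average turnaround = (12+2+10) / 3 = 24/3 = 8.00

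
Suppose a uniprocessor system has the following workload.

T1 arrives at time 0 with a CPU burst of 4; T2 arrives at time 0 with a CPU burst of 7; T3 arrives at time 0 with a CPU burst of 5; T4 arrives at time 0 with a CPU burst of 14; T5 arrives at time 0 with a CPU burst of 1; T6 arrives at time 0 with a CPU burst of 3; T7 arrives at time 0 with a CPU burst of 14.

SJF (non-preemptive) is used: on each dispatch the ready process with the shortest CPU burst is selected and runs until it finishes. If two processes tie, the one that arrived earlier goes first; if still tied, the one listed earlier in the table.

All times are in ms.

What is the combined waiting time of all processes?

80

Schedule: | T5 0-1 | T6 1-4 | T1 4-8 | T3 8-13 | T2 13-20 | T4 20-34 | T7 34-48 |
Completion: T1=8  T2=20  T3=13  T4=34  T5=1  T6=4  T7=48
Waiting = turnaround − burst: T1=4, T2=13, T3=8, T4=20, T5=0, T6=1, T7=34
Total waiting = 4 + 13 + 8 + 20 + 0 + 1 + 34 = 80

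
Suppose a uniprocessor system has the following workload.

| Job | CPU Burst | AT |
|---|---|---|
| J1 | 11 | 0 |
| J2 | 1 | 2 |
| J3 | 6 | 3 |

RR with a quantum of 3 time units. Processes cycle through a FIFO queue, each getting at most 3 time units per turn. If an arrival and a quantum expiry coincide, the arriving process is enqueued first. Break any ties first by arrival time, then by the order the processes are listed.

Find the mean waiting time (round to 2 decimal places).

Timeline: | J1 0-3 | J2 3-4 | J3 4-7 | J1 7-10 | J3 10-13 | J1 13-18 |
Completion: J1=18  J2=4  J3=13
Waiting times: J1=7, J2=1, J3=4
Average waiting = (7+1+4) / 3 = 12/3 = 4.00

4.00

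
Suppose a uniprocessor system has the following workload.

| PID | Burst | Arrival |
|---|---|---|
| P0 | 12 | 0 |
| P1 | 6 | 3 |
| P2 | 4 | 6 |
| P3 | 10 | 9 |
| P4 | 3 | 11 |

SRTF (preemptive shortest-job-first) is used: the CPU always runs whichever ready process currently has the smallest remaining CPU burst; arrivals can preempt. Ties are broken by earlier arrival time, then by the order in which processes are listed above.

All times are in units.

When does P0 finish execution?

Gantt: | P0 0-3 | P1 3-9 | P2 9-13 | P4 13-16 | P0 16-25 | P3 25-35 |
Completion: P0=25  P1=9  P2=13  P3=35  P4=16

25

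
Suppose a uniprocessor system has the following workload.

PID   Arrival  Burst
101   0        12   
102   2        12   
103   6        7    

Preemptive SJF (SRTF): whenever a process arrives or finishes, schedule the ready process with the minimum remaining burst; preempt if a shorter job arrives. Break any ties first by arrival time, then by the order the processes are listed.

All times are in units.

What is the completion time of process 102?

Timeline: | 101 0-12 | 103 12-19 | 102 19-31 |
Completion: 101=12  102=31  103=19

31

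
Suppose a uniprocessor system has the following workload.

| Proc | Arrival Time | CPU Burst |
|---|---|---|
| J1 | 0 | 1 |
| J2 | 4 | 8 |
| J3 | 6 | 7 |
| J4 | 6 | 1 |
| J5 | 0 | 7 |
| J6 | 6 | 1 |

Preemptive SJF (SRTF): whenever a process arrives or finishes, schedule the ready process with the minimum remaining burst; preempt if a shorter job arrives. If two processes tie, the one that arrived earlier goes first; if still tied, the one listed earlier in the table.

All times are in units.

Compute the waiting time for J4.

Schedule: | J1 0-1 | J5 1-6 | J4 6-7 | J6 7-8 | J5 8-10 | J3 10-17 | J2 17-25 |
Completion: J1=1  J2=25  J3=17  J4=7  J5=10  J6=8
Turnaround (C−A): J1=1  J2=21  J3=11  J4=1  J5=10  J6=2
Waiting(J4) = turnaround − burst = 1 − 1 = 0

0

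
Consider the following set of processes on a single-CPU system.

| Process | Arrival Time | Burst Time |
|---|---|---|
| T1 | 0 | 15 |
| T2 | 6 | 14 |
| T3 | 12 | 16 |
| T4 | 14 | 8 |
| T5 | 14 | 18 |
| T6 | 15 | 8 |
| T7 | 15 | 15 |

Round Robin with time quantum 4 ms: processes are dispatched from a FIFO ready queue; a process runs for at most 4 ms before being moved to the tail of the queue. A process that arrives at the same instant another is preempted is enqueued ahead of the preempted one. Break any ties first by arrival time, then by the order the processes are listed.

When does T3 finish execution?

85

Schedule: | T1 0-8 | T2 8-12 | T1 12-16 | T3 16-20 | T2 20-24 | T4 24-28 | T5 28-32 | T6 32-36 | T7 36-40 | T1 40-43 | T3 43-47 | T2 47-51 | T4 51-55 | T5 55-59 | T6 59-63 | T7 63-67 | T3 67-71 | T2 71-73 | T5 73-77 | T7 77-81 | T3 81-85 | T5 85-89 | T7 89-92 | T5 92-94 |
Completion: T1=43  T2=73  T3=85  T4=55  T5=94  T6=63  T7=92
Turnaround (C−A): T1=43  T2=67  T3=73  T4=41  T5=80  T6=48  T7=77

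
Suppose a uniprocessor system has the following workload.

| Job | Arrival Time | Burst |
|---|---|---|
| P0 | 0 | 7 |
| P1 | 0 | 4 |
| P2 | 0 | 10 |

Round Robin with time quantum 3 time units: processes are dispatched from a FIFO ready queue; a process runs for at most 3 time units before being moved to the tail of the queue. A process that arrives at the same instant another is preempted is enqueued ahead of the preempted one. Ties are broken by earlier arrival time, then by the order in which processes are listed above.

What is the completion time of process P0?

Gantt: | P0 0-3 | P1 3-6 | P2 6-9 | P0 9-12 | P1 12-13 | P2 13-16 | P0 16-17 | P2 17-21 |
Completion: P0=17  P1=13  P2=21
Turnaround (C−A): P0=17  P1=13  P2=21

17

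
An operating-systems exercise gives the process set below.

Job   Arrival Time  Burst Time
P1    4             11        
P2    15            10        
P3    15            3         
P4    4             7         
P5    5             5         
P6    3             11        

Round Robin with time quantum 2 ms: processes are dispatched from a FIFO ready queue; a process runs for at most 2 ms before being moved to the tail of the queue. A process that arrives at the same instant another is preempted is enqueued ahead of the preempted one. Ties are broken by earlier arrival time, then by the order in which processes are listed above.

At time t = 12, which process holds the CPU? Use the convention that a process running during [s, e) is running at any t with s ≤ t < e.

Timeline: | idle 0-3 | P6 3-5 | P1 5-7 | P4 7-9 | P5 9-11 | P6 11-13 | P1 13-15 | P4 15-17 | P5 17-19 | P6 19-21 | P2 21-23 | P3 23-25 | P1 25-27 | P4 27-29 | P5 29-30 | P6 30-32 | P2 32-34 | P3 34-35 | P1 35-37 | P4 37-38 | P6 38-40 | P2 40-42 | P1 42-44 | P6 44-45 | P2 45-47 | P1 47-48 | P2 48-50 |
Completion: P1=48  P2=50  P3=35  P4=38  P5=30  P6=45

P6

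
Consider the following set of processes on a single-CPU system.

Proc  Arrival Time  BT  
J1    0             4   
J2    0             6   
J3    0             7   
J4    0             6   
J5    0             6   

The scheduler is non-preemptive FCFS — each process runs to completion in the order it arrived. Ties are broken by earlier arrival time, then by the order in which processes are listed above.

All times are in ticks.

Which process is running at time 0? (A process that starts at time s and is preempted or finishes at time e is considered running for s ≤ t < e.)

Schedule: | J1 0-4 | J2 4-10 | J3 10-17 | J4 17-23 | J5 23-29 |
Completion: J1=4  J2=10  J3=17  J4=23  J5=29

J1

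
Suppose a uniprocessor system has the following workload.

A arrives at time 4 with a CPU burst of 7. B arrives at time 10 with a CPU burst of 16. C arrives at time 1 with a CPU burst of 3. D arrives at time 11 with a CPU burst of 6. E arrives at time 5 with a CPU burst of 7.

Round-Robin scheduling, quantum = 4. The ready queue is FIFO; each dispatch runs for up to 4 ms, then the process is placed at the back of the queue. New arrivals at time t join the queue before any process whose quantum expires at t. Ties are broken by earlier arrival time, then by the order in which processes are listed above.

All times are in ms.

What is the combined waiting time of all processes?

47

Gantt: | idle 0-1 | C 1-4 | A 4-8 | E 8-12 | A 12-15 | B 15-19 | D 19-23 | E 23-26 | B 26-30 | D 30-32 | B 32-40 |
Completion: A=15  B=40  C=4  D=32  E=26
Waiting = turnaround − burst: A=4, B=14, C=0, D=15, E=14
Total waiting = 4 + 14 + 0 + 15 + 14 = 47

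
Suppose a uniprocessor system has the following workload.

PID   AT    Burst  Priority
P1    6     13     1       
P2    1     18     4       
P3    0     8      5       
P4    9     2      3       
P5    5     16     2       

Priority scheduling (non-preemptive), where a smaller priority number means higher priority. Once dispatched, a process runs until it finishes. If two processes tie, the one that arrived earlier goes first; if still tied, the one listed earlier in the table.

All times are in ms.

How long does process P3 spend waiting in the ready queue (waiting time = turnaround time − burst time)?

Schedule: | P3 0-8 | P1 8-21 | P5 21-37 | P4 37-39 | P2 39-57 |
Completion: P1=21  P2=57  P3=8  P4=39  P5=37
Turnaround (C−A): P1=15  P2=56  P3=8  P4=30  P5=32
Waiting(P3) = turnaround − burst = 8 − 8 = 0

0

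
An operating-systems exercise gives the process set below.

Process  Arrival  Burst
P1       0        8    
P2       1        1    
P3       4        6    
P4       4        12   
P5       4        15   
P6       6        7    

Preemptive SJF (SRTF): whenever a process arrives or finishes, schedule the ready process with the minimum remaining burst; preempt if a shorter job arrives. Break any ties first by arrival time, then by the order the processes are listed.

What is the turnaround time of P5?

45

Gantt: | P1 0-1 | P2 1-2 | P1 2-9 | P3 9-15 | P6 15-22 | P4 22-34 | P5 34-49 |
Completion: P1=9  P2=2  P3=15  P4=34  P5=49  P6=22
Turnaround(P5) = completion − arrival = 49 − 4 = 45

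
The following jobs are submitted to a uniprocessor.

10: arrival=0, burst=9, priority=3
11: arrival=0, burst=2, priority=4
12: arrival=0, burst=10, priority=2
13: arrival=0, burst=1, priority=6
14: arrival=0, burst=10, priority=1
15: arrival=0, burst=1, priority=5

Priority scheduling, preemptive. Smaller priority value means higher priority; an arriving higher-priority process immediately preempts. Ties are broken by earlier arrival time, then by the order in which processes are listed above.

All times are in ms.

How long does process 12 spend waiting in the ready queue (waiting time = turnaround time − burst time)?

10

Timeline: | 14 0-10 | 12 10-20 | 10 20-29 | 11 29-31 | 15 31-32 | 13 32-33 |
Completion: 10=29  11=31  12=20  13=33  14=10  15=32
Turnaround (C−A): 10=29  11=31  12=20  13=33  14=10  15=32
Waiting(12) = turnaround − burst = 20 − 10 = 10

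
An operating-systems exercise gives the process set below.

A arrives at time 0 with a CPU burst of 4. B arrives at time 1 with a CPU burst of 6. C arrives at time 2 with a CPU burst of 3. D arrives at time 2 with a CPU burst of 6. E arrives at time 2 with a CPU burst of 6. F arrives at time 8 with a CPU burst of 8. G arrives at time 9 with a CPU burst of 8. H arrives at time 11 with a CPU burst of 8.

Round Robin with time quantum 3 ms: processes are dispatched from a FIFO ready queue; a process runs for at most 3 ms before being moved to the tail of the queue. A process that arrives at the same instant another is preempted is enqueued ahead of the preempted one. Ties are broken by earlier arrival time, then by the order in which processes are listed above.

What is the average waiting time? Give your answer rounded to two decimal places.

20.75

Timeline: | A 0-3 | B 3-6 | C 6-9 | D 9-12 | E 12-15 | A 15-16 | B 16-19 | F 19-22 | G 22-25 | H 25-28 | D 28-31 | E 31-34 | F 34-37 | G 37-40 | H 40-43 | F 43-45 | G 45-47 | H 47-49 |
Completion: A=16  B=19  C=9  D=31  E=34  F=45  G=47  H=49
Turnaround (C−A): A=16  B=18  C=7  D=29  E=32  F=37  G=38  H=38
Waiting times: A=12, B=12, C=4, D=23, E=26, F=29, G=30, H=30
Average waiting = (12+12+4+23+26+29+30+30) / 8 = 166/8 = 20.75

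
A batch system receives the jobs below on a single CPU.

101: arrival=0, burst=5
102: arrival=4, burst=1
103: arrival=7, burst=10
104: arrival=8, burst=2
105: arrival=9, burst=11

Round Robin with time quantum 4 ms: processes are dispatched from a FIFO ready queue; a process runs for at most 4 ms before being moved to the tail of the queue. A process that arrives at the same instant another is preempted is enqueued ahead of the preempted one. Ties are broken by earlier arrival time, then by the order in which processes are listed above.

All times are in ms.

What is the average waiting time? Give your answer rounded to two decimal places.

Gantt: | 101 0-4 | 102 4-5 | 101 5-6 | idle 6-7 | 103 7-11 | 104 11-13 | 105 13-17 | 103 17-21 | 105 21-25 | 103 25-27 | 105 27-30 |
Completion: 101=6  102=5  103=27  104=13  105=30
Waiting times: 101=1, 102=0, 103=10, 104=3, 105=10
Average waiting = (1+0+10+3+10) / 5 = 24/5 = 4.80

4.80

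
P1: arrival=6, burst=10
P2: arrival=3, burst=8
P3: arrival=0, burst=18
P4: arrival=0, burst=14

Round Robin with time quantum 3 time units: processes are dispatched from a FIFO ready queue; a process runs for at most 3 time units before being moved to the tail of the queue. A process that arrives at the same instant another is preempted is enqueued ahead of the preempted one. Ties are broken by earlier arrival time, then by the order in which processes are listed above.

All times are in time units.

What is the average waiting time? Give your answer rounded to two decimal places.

Schedule: | P3 0-3 | P4 3-6 | P2 6-9 | P3 9-12 | P1 12-15 | P4 15-18 | P2 18-21 | P3 21-24 | P1 24-27 | P4 27-30 | P2 30-32 | P3 32-35 | P1 35-38 | P4 38-41 | P3 41-44 | P1 44-45 | P4 45-47 | P3 47-50 |
Completion: P1=45  P2=32  P3=50  P4=47
Turnaround (C−A): P1=39  P2=29  P3=50  P4=47
Waiting times: P1=29, P2=21, P3=32, P4=33
Average waiting = (29+21+32+33) / 4 = 115/4 = 28.75

28.75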